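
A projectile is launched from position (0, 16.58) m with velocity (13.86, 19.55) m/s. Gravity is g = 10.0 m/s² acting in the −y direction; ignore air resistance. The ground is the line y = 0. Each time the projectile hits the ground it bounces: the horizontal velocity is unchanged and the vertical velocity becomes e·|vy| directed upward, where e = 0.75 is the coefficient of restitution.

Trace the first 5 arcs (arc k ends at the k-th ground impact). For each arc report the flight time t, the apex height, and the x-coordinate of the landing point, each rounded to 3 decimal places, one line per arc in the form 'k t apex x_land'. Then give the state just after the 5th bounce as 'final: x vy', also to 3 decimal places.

1 4.627 35.690 64.126
2 4.008 20.076 119.671
3 3.006 11.293 161.330
4 2.254 6.352 192.574
5 1.691 3.573 216.007
final: 216.007 6.340

Arc 1: start y=16.580, vy=19.550 → t=4.627, apex=35.690, x_land=64.126, impact vy=-26.717
  bounce: vy ← 0.75·26.717 = 20.038
Arc 2: start y=0.000, vy=20.038 → t=4.008, apex=20.076, x_land=119.671, impact vy=-20.038
  bounce: vy ← 0.75·20.038 = 15.028
Arc 3: start y=0.000, vy=15.028 → t=3.006, apex=11.293, x_land=161.330, impact vy=-15.028
  bounce: vy ← 0.75·15.028 = 11.271
Arc 4: start y=0.000, vy=11.271 → t=2.254, apex=6.352, x_land=192.574, impact vy=-11.271
  bounce: vy ← 0.75·11.271 = 8.453
Arc 5: start y=0.000, vy=8.453 → t=1.691, apex=3.573, x_land=216.007, impact vy=-8.453
  bounce: vy ← 0.75·8.453 = 6.340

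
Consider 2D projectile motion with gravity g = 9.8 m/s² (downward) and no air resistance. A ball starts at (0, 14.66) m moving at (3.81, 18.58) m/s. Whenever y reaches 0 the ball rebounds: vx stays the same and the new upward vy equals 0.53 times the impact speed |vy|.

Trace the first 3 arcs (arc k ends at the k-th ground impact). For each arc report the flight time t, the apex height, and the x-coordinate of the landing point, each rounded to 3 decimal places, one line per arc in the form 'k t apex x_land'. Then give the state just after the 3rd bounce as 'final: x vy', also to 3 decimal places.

1 4.462 32.273 17.001
2 2.720 9.066 27.366
3 1.442 2.547 32.859
final: 32.859 3.744

Arc 1: start y=14.660, vy=18.580 → t=4.462, apex=32.273, x_land=17.001, impact vy=-25.151
  bounce: vy ← 0.53·25.151 = 13.330
Arc 2: start y=0.000, vy=13.330 → t=2.720, apex=9.066, x_land=27.366, impact vy=-13.330
  bounce: vy ← 0.53·13.330 = 7.065
Arc 3: start y=0.000, vy=7.065 → t=1.442, apex=2.547, x_land=32.859, impact vy=-7.065
  bounce: vy ← 0.53·7.065 = 3.744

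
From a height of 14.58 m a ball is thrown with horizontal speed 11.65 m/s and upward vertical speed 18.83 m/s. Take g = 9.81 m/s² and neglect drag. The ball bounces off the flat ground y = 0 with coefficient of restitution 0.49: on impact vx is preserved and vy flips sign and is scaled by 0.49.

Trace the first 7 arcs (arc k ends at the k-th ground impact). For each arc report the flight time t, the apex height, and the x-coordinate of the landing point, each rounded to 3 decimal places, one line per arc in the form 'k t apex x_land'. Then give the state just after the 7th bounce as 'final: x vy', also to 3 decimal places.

1 4.500 32.652 52.420
2 2.528 7.840 81.877
3 1.239 1.882 96.311
4 0.607 0.452 103.383
5 0.297 0.109 106.849
6 0.146 0.026 108.547
7 0.071 0.006 109.379
final: 109.379 0.172

Arc 1: start y=14.580, vy=18.830 → t=4.500, apex=32.652, x_land=52.420, impact vy=-25.311
  bounce: vy ← 0.49·25.311 = 12.402
Arc 2: start y=0.000, vy=12.402 → t=2.528, apex=7.840, x_land=81.877, impact vy=-12.402
  bounce: vy ← 0.49·12.402 = 6.077
Arc 3: start y=0.000, vy=6.077 → t=1.239, apex=1.882, x_land=96.311, impact vy=-6.077
  bounce: vy ← 0.49·6.077 = 2.978
Arc 4: start y=0.000, vy=2.978 → t=0.607, apex=0.452, x_land=103.383, impact vy=-2.978
  bounce: vy ← 0.49·2.978 = 1.459
Arc 5: start y=0.000, vy=1.459 → t=0.297, apex=0.109, x_land=106.849, impact vy=-1.459
  bounce: vy ← 0.49·1.459 = 0.715
Arc 6: start y=0.000, vy=0.715 → t=0.146, apex=0.026, x_land=108.547, impact vy=-0.715
  bounce: vy ← 0.49·0.715 = 0.350
Arc 7: start y=0.000, vy=0.350 → t=0.071, apex=0.006, x_land=109.379, impact vy=-0.350
  bounce: vy ← 0.49·0.350 = 0.172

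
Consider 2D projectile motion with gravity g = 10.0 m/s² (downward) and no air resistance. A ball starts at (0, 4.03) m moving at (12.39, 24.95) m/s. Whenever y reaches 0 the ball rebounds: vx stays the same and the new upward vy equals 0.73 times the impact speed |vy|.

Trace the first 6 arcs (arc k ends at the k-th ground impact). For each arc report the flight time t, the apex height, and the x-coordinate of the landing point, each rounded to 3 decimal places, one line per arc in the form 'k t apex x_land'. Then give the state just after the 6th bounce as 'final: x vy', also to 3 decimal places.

1 5.147 35.155 63.766
2 3.871 18.734 111.732
3 2.826 9.983 146.748
4 2.063 5.320 172.309
5 1.506 2.835 190.968
6 1.099 1.511 204.590
final: 204.590 4.013

Arc 1: start y=4.030, vy=24.950 → t=5.147, apex=35.155, x_land=63.766, impact vy=-26.516
  bounce: vy ← 0.73·26.516 = 19.357
Arc 2: start y=0.000, vy=19.357 → t=3.871, apex=18.734, x_land=111.732, impact vy=-19.357
  bounce: vy ← 0.73·19.357 = 14.130
Arc 3: start y=0.000, vy=14.130 → t=2.826, apex=9.983, x_land=146.748, impact vy=-14.130
  bounce: vy ← 0.73·14.130 = 10.315
Arc 4: start y=0.000, vy=10.315 → t=2.063, apex=5.320, x_land=172.309, impact vy=-10.315
  bounce: vy ← 0.73·10.315 = 7.530
Arc 5: start y=0.000, vy=7.530 → t=1.506, apex=2.835, x_land=190.968, impact vy=-7.530
  bounce: vy ← 0.73·7.530 = 5.497
Arc 6: start y=0.000, vy=5.497 → t=1.099, apex=1.511, x_land=204.590, impact vy=-5.497
  bounce: vy ← 0.73·5.497 = 4.013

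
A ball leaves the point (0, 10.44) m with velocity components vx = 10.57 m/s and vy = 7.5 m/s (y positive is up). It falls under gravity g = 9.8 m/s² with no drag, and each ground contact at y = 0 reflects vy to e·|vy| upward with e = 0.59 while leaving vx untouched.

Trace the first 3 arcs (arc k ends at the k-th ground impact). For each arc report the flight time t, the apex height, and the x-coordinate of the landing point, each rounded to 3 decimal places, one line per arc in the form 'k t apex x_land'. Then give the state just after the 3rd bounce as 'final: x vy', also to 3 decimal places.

1 2.413 13.310 25.510
2 1.945 4.633 46.066
3 1.147 1.613 58.195
final: 58.195 3.317

Arc 1: start y=10.440, vy=7.500 → t=2.413, apex=13.310, x_land=25.510, impact vy=-16.152
  bounce: vy ← 0.59·16.152 = 9.529
Arc 2: start y=0.000, vy=9.529 → t=1.945, apex=4.633, x_land=46.066, impact vy=-9.529
  bounce: vy ← 0.59·9.529 = 5.622
Arc 3: start y=0.000, vy=5.622 → t=1.147, apex=1.613, x_land=58.195, impact vy=-5.622
  bounce: vy ← 0.59·5.622 = 3.317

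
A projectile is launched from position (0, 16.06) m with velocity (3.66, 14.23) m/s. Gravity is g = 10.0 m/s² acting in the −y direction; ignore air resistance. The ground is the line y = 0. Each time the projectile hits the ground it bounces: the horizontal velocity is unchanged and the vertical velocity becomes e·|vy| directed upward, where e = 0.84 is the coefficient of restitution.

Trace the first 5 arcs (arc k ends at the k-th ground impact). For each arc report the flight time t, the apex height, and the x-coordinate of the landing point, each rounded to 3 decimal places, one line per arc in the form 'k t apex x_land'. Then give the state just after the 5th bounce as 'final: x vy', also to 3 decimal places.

1 3.711 26.185 13.584
2 3.845 18.476 27.655
3 3.229 13.037 39.475
4 2.713 9.199 49.403
5 2.279 6.491 57.743
final: 57.743 9.571

Arc 1: start y=16.060, vy=14.230 → t=3.711, apex=26.185, x_land=13.584, impact vy=-22.884
  bounce: vy ← 0.84·22.884 = 19.223
Arc 2: start y=0.000, vy=19.223 → t=3.845, apex=18.476, x_land=27.655, impact vy=-19.223
  bounce: vy ← 0.84·19.223 = 16.147
Arc 3: start y=0.000, vy=16.147 → t=3.229, apex=13.037, x_land=39.475, impact vy=-16.147
  bounce: vy ← 0.84·16.147 = 13.564
Arc 4: start y=0.000, vy=13.564 → t=2.713, apex=9.199, x_land=49.403, impact vy=-13.564
  bounce: vy ← 0.84·13.564 = 11.393
Arc 5: start y=0.000, vy=11.393 → t=2.279, apex=6.491, x_land=57.743, impact vy=-11.393
  bounce: vy ← 0.84·11.393 = 9.571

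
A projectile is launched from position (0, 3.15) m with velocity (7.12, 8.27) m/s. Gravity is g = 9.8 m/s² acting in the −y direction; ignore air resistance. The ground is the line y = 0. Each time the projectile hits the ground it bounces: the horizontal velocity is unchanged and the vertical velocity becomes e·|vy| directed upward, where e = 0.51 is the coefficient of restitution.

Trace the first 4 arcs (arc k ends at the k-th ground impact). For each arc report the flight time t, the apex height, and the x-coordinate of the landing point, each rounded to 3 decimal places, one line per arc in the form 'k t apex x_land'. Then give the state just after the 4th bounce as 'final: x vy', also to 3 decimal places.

1 2.008 6.639 14.296
2 1.187 1.727 22.750
3 0.606 0.449 27.061
4 0.309 0.117 29.260
final: 29.260 0.772

Arc 1: start y=3.150, vy=8.270 → t=2.008, apex=6.639, x_land=14.296, impact vy=-11.408
  bounce: vy ← 0.51·11.408 = 5.818
Arc 2: start y=0.000, vy=5.818 → t=1.187, apex=1.727, x_land=22.750, impact vy=-5.818
  bounce: vy ← 0.51·5.818 = 2.967
Arc 3: start y=0.000, vy=2.967 → t=0.606, apex=0.449, x_land=27.061, impact vy=-2.967
  bounce: vy ← 0.51·2.967 = 1.513
Arc 4: start y=0.000, vy=1.513 → t=0.309, apex=0.117, x_land=29.260, impact vy=-1.513
  bounce: vy ← 0.51·1.513 = 0.772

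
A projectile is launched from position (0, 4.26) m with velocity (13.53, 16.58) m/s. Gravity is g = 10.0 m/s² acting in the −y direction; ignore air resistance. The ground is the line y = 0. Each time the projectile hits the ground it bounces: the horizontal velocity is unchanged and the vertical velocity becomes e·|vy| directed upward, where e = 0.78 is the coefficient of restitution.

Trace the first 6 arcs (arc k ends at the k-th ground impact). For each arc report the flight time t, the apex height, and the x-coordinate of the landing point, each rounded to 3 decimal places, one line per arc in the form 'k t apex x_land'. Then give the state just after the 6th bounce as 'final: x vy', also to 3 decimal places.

1 3.556 18.005 48.108
2 2.960 10.954 88.160
3 2.309 6.664 119.401
4 1.801 4.055 143.769
5 1.405 2.467 162.777
6 1.096 1.501 177.602
final: 177.602 4.273

Arc 1: start y=4.260, vy=16.580 → t=3.556, apex=18.005, x_land=48.108, impact vy=-18.976
  bounce: vy ← 0.78·18.976 = 14.801
Arc 2: start y=0.000, vy=14.801 → t=2.960, apex=10.954, x_land=88.160, impact vy=-14.801
  bounce: vy ← 0.78·14.801 = 11.545
Arc 3: start y=0.000, vy=11.545 → t=2.309, apex=6.664, x_land=119.401, impact vy=-11.545
  bounce: vy ← 0.78·11.545 = 9.005
Arc 4: start y=0.000, vy=9.005 → t=1.801, apex=4.055, x_land=143.769, impact vy=-9.005
  bounce: vy ← 0.78·9.005 = 7.024
Arc 5: start y=0.000, vy=7.024 → t=1.405, apex=2.467, x_land=162.777, impact vy=-7.024
  bounce: vy ← 0.78·7.024 = 5.479
Arc 6: start y=0.000, vy=5.479 → t=1.096, apex=1.501, x_land=177.602, impact vy=-5.479
  bounce: vy ← 0.78·5.479 = 4.273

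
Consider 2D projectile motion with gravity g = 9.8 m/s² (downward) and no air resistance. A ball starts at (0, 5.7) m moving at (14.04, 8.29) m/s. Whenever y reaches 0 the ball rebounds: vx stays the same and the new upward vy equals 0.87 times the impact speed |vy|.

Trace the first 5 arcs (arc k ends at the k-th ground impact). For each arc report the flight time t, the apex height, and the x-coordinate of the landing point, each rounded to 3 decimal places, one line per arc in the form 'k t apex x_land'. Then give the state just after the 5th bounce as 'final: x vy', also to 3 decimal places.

Arc 1: start y=5.700, vy=8.290 → t=2.217, apex=9.206, x_land=31.121, impact vy=-13.433
  bounce: vy ← 0.87·13.433 = 11.687
Arc 2: start y=0.000, vy=11.687 → t=2.385, apex=6.968, x_land=64.607, impact vy=-11.687
  bounce: vy ← 0.87·11.687 = 10.167
Arc 3: start y=0.000, vy=10.167 → t=2.075, apex=5.274, x_land=93.740, impact vy=-10.167
  bounce: vy ← 0.87·10.167 = 8.846
Arc 4: start y=0.000, vy=8.846 → t=1.805, apex=3.992, x_land=119.085, impact vy=-8.846
  bounce: vy ← 0.87·8.846 = 7.696
Arc 5: start y=0.000, vy=7.696 → t=1.571, apex=3.022, x_land=141.136, impact vy=-7.696
  bounce: vy ← 0.87·7.696 = 6.695

1 2.217 9.206 31.121
2 2.385 6.968 64.607
3 2.075 5.274 93.740
4 1.805 3.992 119.085
5 1.571 3.022 141.136
final: 141.136 6.695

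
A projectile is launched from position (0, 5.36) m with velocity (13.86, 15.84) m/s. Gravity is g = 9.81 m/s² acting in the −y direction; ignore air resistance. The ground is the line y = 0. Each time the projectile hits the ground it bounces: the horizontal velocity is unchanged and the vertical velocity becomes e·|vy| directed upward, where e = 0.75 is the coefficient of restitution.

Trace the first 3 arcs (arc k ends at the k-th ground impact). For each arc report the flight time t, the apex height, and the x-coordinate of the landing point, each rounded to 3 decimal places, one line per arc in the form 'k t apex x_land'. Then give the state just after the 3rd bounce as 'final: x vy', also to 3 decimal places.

1 3.538 18.148 49.040
2 2.885 10.208 89.030
3 2.164 5.742 119.022
final: 119.022 7.961

Arc 1: start y=5.360, vy=15.840 → t=3.538, apex=18.148, x_land=49.040, impact vy=-18.870
  bounce: vy ← 0.75·18.870 = 14.152
Arc 2: start y=0.000, vy=14.152 → t=2.885, apex=10.208, x_land=89.030, impact vy=-14.152
  bounce: vy ← 0.75·14.152 = 10.614
Arc 3: start y=0.000, vy=10.614 → t=2.164, apex=5.742, x_land=119.022, impact vy=-10.614
  bounce: vy ← 0.75·10.614 = 7.961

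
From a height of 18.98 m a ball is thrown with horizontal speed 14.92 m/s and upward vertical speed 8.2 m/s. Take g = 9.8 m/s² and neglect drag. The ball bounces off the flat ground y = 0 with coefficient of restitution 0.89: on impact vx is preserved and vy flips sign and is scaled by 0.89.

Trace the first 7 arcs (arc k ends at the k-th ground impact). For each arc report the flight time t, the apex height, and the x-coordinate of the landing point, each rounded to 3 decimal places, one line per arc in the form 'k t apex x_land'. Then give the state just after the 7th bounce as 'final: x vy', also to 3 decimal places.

Arc 1: start y=18.980, vy=8.200 → t=2.975, apex=22.411, x_land=44.392, impact vy=-20.958
  bounce: vy ← 0.89·20.958 = 18.653
Arc 2: start y=0.000, vy=18.653 → t=3.807, apex=17.751, x_land=101.188, impact vy=-18.653
  bounce: vy ← 0.89·18.653 = 16.601
Arc 3: start y=0.000, vy=16.601 → t=3.388, apex=14.061, x_land=151.736, impact vy=-16.601
  bounce: vy ← 0.89·16.601 = 14.775
Arc 4: start y=0.000, vy=14.775 → t=3.015, apex=11.138, x_land=196.724, impact vy=-14.775
  bounce: vy ← 0.89·14.775 = 13.150
Arc 5: start y=0.000, vy=13.150 → t=2.684, apex=8.822, x_land=236.764, impact vy=-13.150
  bounce: vy ← 0.89·13.150 = 11.703
Arc 6: start y=0.000, vy=11.703 → t=2.388, apex=6.988, x_land=272.399, impact vy=-11.703
  bounce: vy ← 0.89·11.703 = 10.416
Arc 7: start y=0.000, vy=10.416 → t=2.126, apex=5.535, x_land=304.114, impact vy=-10.416
  bounce: vy ← 0.89·10.416 = 9.270

1 2.975 22.411 44.392
2 3.807 17.751 101.188
3 3.388 14.061 151.736
4 3.015 11.138 196.724
5 2.684 8.822 236.764
6 2.388 6.988 272.399
7 2.126 5.535 304.114
final: 304.114 9.270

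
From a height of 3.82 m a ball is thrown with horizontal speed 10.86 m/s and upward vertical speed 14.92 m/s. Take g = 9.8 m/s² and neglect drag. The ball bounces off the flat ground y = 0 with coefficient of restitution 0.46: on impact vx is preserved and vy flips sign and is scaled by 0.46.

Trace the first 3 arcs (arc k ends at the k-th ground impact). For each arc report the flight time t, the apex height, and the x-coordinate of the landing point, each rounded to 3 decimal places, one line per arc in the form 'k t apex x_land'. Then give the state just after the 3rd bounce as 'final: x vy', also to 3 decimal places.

1 3.282 15.177 35.647
2 1.619 3.212 53.231
3 0.745 0.680 61.320
final: 61.320 1.679

Arc 1: start y=3.820, vy=14.920 → t=3.282, apex=15.177, x_land=35.647, impact vy=-17.248
  bounce: vy ← 0.46·17.248 = 7.934
Arc 2: start y=0.000, vy=7.934 → t=1.619, apex=3.212, x_land=53.231, impact vy=-7.934
  bounce: vy ← 0.46·7.934 = 3.650
Arc 3: start y=0.000, vy=3.650 → t=0.745, apex=0.680, x_land=61.320, impact vy=-3.650
  bounce: vy ← 0.46·3.650 = 1.679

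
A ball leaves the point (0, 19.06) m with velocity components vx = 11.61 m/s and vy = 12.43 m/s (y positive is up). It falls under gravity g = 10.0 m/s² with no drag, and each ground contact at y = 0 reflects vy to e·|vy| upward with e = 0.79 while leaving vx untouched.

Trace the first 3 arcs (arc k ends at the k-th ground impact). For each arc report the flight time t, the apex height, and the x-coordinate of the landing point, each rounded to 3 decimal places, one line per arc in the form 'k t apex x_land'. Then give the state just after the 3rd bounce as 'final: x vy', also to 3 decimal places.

Arc 1: start y=19.060, vy=12.430 → t=3.558, apex=26.785, x_land=41.303, impact vy=-23.145
  bounce: vy ← 0.79·23.145 = 18.285
Arc 2: start y=0.000, vy=18.285 → t=3.657, apex=16.717, x_land=83.760, impact vy=-18.285
  bounce: vy ← 0.79·18.285 = 14.445
Arc 3: start y=0.000, vy=14.445 → t=2.889, apex=10.433, x_land=117.301, impact vy=-14.445
  bounce: vy ← 0.79·14.445 = 11.412

1 3.558 26.785 41.303
2 3.657 16.717 83.760
3 2.889 10.433 117.301
final: 117.301 11.412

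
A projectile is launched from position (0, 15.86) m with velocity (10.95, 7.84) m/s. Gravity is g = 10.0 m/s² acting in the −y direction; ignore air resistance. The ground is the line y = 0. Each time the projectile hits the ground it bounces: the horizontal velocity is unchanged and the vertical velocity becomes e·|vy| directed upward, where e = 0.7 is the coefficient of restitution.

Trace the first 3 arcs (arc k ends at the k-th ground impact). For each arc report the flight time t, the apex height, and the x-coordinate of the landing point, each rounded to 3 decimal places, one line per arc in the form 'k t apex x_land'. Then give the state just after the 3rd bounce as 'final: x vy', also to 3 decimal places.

Arc 1: start y=15.860, vy=7.840 → t=2.730, apex=18.933, x_land=29.893, impact vy=-19.459
  bounce: vy ← 0.7·19.459 = 13.622
Arc 2: start y=0.000, vy=13.622 → t=2.724, apex=9.277, x_land=59.724, impact vy=-13.622
  bounce: vy ← 0.7·13.622 = 9.535
Arc 3: start y=0.000, vy=9.535 → t=1.907, apex=4.546, x_land=80.606, impact vy=-9.535
  bounce: vy ← 0.7·9.535 = 6.675

1 2.730 18.933 29.893
2 2.724 9.277 59.724
3 1.907 4.546 80.606
final: 80.606 6.675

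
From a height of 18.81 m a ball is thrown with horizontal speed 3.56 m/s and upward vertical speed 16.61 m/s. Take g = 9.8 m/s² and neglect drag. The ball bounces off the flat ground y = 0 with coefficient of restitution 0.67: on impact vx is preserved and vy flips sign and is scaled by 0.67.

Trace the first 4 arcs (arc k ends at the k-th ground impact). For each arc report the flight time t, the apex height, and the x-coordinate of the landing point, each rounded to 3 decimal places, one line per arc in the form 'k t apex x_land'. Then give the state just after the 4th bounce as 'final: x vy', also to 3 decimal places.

1 4.286 32.886 15.257
2 3.471 14.763 27.615
3 2.326 6.627 35.895
4 1.558 2.975 41.443
final: 41.443 5.116

Arc 1: start y=18.810, vy=16.610 → t=4.286, apex=32.886, x_land=15.257, impact vy=-25.388
  bounce: vy ← 0.67·25.388 = 17.010
Arc 2: start y=0.000, vy=17.010 → t=3.471, apex=14.763, x_land=27.615, impact vy=-17.010
  bounce: vy ← 0.67·17.010 = 11.397
Arc 3: start y=0.000, vy=11.397 → t=2.326, apex=6.627, x_land=35.895, impact vy=-11.397
  bounce: vy ← 0.67·11.397 = 7.636
Arc 4: start y=0.000, vy=7.636 → t=1.558, apex=2.975, x_land=41.443, impact vy=-7.636
  bounce: vy ← 0.67·7.636 = 5.116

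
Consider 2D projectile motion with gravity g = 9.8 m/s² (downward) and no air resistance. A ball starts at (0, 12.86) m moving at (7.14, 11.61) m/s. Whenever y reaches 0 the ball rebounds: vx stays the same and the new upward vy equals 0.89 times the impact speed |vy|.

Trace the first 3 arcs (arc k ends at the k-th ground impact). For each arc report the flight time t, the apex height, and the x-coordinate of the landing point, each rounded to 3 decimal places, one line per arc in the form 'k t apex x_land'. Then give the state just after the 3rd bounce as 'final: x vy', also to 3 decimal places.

Arc 1: start y=12.860, vy=11.610 → t=3.192, apex=19.737, x_land=22.789, impact vy=-19.668
  bounce: vy ← 0.89·19.668 = 17.505
Arc 2: start y=0.000, vy=17.505 → t=3.572, apex=15.634, x_land=48.296, impact vy=-17.505
  bounce: vy ← 0.89·17.505 = 15.579
Arc 3: start y=0.000, vy=15.579 → t=3.179, apex=12.384, x_land=70.997, impact vy=-15.579
  bounce: vy ← 0.89·15.579 = 13.866

1 3.192 19.737 22.789
2 3.572 15.634 48.296
3 3.179 12.384 70.997
final: 70.997 13.866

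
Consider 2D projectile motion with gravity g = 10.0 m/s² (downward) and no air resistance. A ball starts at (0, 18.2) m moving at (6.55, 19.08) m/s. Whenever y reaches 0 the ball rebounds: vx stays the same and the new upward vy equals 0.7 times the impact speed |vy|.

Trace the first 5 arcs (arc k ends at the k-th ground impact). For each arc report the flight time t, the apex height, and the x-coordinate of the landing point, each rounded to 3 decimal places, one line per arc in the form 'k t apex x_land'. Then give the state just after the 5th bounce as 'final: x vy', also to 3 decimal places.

Arc 1: start y=18.200, vy=19.080 → t=4.606, apex=36.402, x_land=30.171, impact vy=-26.982
  bounce: vy ← 0.7·26.982 = 18.888
Arc 2: start y=0.000, vy=18.888 → t=3.778, apex=17.837, x_land=54.914, impact vy=-18.888
  bounce: vy ← 0.7·18.888 = 13.221
Arc 3: start y=0.000, vy=13.221 → t=2.644, apex=8.740, x_land=72.234, impact vy=-13.221
  bounce: vy ← 0.7·13.221 = 9.255
Arc 4: start y=0.000, vy=9.255 → t=1.851, apex=4.283, x_land=84.358, impact vy=-9.255
  bounce: vy ← 0.7·9.255 = 6.478
Arc 5: start y=0.000, vy=6.478 → t=1.296, apex=2.099, x_land=92.844, impact vy=-6.478
  bounce: vy ← 0.7·6.478 = 4.535

1 4.606 36.402 30.171
2 3.778 17.837 54.914
3 2.644 8.740 72.234
4 1.851 4.283 84.358
5 1.296 2.099 92.844
final: 92.844 4.535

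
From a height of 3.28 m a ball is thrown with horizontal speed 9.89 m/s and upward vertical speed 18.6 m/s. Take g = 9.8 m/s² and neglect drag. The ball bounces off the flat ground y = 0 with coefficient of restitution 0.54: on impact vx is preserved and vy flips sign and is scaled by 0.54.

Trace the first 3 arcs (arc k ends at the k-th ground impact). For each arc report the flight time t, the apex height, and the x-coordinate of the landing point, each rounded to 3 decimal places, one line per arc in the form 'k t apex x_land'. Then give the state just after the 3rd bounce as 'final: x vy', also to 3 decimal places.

Arc 1: start y=3.280, vy=18.600 → t=3.965, apex=20.931, x_land=39.211, impact vy=-20.255
  bounce: vy ← 0.54·20.255 = 10.937
Arc 2: start y=0.000, vy=10.937 → t=2.232, apex=6.103, x_land=61.287, impact vy=-10.937
  bounce: vy ← 0.54·10.937 = 5.906
Arc 3: start y=0.000, vy=5.906 → t=1.205, apex=1.780, x_land=73.208, impact vy=-5.906
  bounce: vy ← 0.54·5.906 = 3.189

1 3.965 20.931 39.211
2 2.232 6.103 61.287
3 1.205 1.780 73.208
final: 73.208 3.189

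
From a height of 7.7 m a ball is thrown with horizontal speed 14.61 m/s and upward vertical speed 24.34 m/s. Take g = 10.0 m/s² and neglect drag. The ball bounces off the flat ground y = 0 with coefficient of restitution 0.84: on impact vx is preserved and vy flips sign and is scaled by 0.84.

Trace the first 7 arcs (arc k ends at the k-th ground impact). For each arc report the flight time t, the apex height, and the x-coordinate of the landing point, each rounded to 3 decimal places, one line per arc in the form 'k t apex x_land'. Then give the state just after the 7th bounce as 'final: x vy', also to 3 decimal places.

Arc 1: start y=7.700, vy=24.340 → t=5.166, apex=37.322, x_land=75.477, impact vy=-27.321
  bounce: vy ← 0.84·27.321 = 22.950
Arc 2: start y=0.000, vy=22.950 → t=4.590, apex=26.334, x_land=142.535, impact vy=-22.950
  bounce: vy ← 0.84·22.950 = 19.278
Arc 3: start y=0.000, vy=19.278 → t=3.856, apex=18.581, x_land=198.865, impact vy=-19.278
  bounce: vy ← 0.84·19.278 = 16.193
Arc 4: start y=0.000, vy=16.193 → t=3.239, apex=13.111, x_land=246.182, impact vy=-16.193
  bounce: vy ← 0.84·16.193 = 13.602
Arc 5: start y=0.000, vy=13.602 → t=2.720, apex=9.251, x_land=285.928, impact vy=-13.602
  bounce: vy ← 0.84·13.602 = 11.426
Arc 6: start y=0.000, vy=11.426 → t=2.285, apex=6.528, x_land=319.314, impact vy=-11.426
  bounce: vy ← 0.84·11.426 = 9.598
Arc 7: start y=0.000, vy=9.598 → t=1.920, apex=4.606, x_land=347.359, impact vy=-9.598
  bounce: vy ← 0.84·9.598 = 8.062

1 5.166 37.322 75.477
2 4.590 26.334 142.535
3 3.856 18.581 198.865
4 3.239 13.111 246.182
5 2.720 9.251 285.928
6 2.285 6.528 319.314
7 1.920 4.606 347.359
final: 347.359 8.062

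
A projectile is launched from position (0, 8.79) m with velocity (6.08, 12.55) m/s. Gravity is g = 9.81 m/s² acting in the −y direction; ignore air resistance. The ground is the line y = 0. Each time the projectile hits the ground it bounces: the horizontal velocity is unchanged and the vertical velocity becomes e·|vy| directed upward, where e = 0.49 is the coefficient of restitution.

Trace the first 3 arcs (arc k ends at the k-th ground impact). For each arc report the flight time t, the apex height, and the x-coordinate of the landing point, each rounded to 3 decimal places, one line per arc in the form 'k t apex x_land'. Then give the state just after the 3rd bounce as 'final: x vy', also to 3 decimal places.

1 3.131 16.818 19.036
2 1.815 4.038 30.069
3 0.889 0.970 35.475
final: 35.475 2.137

Arc 1: start y=8.790, vy=12.550 → t=3.131, apex=16.818, x_land=19.036, impact vy=-18.165
  bounce: vy ← 0.49·18.165 = 8.901
Arc 2: start y=0.000, vy=8.901 → t=1.815, apex=4.038, x_land=30.069, impact vy=-8.901
  bounce: vy ← 0.49·8.901 = 4.361
Arc 3: start y=0.000, vy=4.361 → t=0.889, apex=0.970, x_land=35.475, impact vy=-4.361
  bounce: vy ← 0.49·4.361 = 2.137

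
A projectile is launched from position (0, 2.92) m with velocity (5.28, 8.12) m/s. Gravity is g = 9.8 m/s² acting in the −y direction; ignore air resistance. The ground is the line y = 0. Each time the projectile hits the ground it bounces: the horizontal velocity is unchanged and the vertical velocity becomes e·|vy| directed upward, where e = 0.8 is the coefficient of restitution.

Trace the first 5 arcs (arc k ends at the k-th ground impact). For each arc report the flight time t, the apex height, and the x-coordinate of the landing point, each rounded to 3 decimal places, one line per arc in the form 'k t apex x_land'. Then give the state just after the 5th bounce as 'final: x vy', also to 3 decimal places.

Arc 1: start y=2.920, vy=8.120 → t=1.961, apex=6.284, x_land=10.354, impact vy=-11.098
  bounce: vy ← 0.8·11.098 = 8.878
Arc 2: start y=0.000, vy=8.878 → t=1.812, apex=4.022, x_land=19.921, impact vy=-8.878
  bounce: vy ← 0.8·8.878 = 7.103
Arc 3: start y=0.000, vy=7.103 → t=1.450, apex=2.574, x_land=27.575, impact vy=-7.103
  bounce: vy ← 0.8·7.103 = 5.682
Arc 4: start y=0.000, vy=5.682 → t=1.160, apex=1.647, x_land=33.698, impact vy=-5.682
  bounce: vy ← 0.8·5.682 = 4.546
Arc 5: start y=0.000, vy=4.546 → t=0.928, apex=1.054, x_land=38.596, impact vy=-4.546
  bounce: vy ← 0.8·4.546 = 3.637

1 1.961 6.284 10.354
2 1.812 4.022 19.921
3 1.450 2.574 27.575
4 1.160 1.647 33.698
5 0.928 1.054 38.596
final: 38.596 3.637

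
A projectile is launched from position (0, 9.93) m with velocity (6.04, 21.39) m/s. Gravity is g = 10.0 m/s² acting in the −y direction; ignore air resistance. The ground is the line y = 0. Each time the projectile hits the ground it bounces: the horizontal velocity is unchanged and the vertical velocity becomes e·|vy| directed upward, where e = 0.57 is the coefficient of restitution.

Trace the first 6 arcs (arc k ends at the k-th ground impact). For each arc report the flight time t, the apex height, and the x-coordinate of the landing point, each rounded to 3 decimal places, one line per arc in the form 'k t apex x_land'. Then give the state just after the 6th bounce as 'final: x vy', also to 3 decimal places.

Arc 1: start y=9.930, vy=21.390 → t=4.701, apex=32.807, x_land=28.391, impact vy=-25.615
  bounce: vy ← 0.57·25.615 = 14.601
Arc 2: start y=0.000, vy=14.601 → t=2.920, apex=10.659, x_land=46.029, impact vy=-14.601
  bounce: vy ← 0.57·14.601 = 8.322
Arc 3: start y=0.000, vy=8.322 → t=1.664, apex=3.463, x_land=56.082, impact vy=-8.322
  bounce: vy ← 0.57·8.322 = 4.744
Arc 4: start y=0.000, vy=4.744 → t=0.949, apex=1.125, x_land=61.812, impact vy=-4.744
  bounce: vy ← 0.57·4.744 = 2.704
Arc 5: start y=0.000, vy=2.704 → t=0.541, apex=0.366, x_land=65.079, impact vy=-2.704
  bounce: vy ← 0.57·2.704 = 1.541
Arc 6: start y=0.000, vy=1.541 → t=0.308, apex=0.119, x_land=66.941, impact vy=-1.541
  bounce: vy ← 0.57·1.541 = 0.879

1 4.701 32.807 28.391
2 2.920 10.659 46.029
3 1.664 3.463 56.082
4 0.949 1.125 61.812
5 0.541 0.366 65.079
6 0.308 0.119 66.941
final: 66.941 0.879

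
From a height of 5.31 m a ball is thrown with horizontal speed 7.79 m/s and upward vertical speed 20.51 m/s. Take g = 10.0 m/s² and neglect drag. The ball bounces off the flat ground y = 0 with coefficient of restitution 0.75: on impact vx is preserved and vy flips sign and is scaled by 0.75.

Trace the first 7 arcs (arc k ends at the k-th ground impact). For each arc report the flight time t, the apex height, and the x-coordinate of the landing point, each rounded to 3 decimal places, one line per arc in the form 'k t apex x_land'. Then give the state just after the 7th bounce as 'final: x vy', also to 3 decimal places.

1 4.346 26.343 33.858
2 3.443 14.818 60.679
3 2.582 8.335 80.795
4 1.937 4.688 95.882
5 1.453 2.637 107.197
6 1.089 1.483 115.683
7 0.817 0.834 122.048
final: 122.048 3.064

Arc 1: start y=5.310, vy=20.510 → t=4.346, apex=26.343, x_land=33.858, impact vy=-22.953
  bounce: vy ← 0.75·22.953 = 17.215
Arc 2: start y=0.000, vy=17.215 → t=3.443, apex=14.818, x_land=60.679, impact vy=-17.215
  bounce: vy ← 0.75·17.215 = 12.911
Arc 3: start y=0.000, vy=12.911 → t=2.582, apex=8.335, x_land=80.795, impact vy=-12.911
  bounce: vy ← 0.75·12.911 = 9.683
Arc 4: start y=0.000, vy=9.683 → t=1.937, apex=4.688, x_land=95.882, impact vy=-9.683
  bounce: vy ← 0.75·9.683 = 7.263
Arc 5: start y=0.000, vy=7.263 → t=1.453, apex=2.637, x_land=107.197, impact vy=-7.263
  bounce: vy ← 0.75·7.263 = 5.447
Arc 6: start y=0.000, vy=5.447 → t=1.089, apex=1.483, x_land=115.683, impact vy=-5.447
  bounce: vy ← 0.75·5.447 = 4.085
Arc 7: start y=0.000, vy=4.085 → t=0.817, apex=0.834, x_land=122.048, impact vy=-4.085
  bounce: vy ← 0.75·4.085 = 3.064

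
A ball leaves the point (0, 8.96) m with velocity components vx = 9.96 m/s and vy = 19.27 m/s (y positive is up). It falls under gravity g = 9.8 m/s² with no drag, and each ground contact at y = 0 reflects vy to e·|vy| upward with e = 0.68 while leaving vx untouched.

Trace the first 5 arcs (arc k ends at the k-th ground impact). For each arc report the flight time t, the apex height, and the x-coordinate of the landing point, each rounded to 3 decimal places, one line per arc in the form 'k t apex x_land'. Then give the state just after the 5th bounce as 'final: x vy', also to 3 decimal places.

Arc 1: start y=8.960, vy=19.270 → t=4.353, apex=27.906, x_land=43.353, impact vy=-23.387
  bounce: vy ← 0.68·23.387 = 15.903
Arc 2: start y=0.000, vy=15.903 → t=3.246, apex=12.904, x_land=75.679, impact vy=-15.903
  bounce: vy ← 0.68·15.903 = 10.814
Arc 3: start y=0.000, vy=10.814 → t=2.207, apex=5.967, x_land=97.660, impact vy=-10.814
  bounce: vy ← 0.68·10.814 = 7.354
Arc 4: start y=0.000, vy=7.354 → t=1.501, apex=2.759, x_land=112.608, impact vy=-7.354
  bounce: vy ← 0.68·7.354 = 5.000
Arc 5: start y=0.000, vy=5.000 → t=1.020, apex=1.276, x_land=122.772, impact vy=-5.000
  bounce: vy ← 0.68·5.000 = 3.400

1 4.353 27.906 43.353
2 3.246 12.904 75.679
3 2.207 5.967 97.660
4 1.501 2.759 112.608
5 1.020 1.276 122.772
final: 122.772 3.400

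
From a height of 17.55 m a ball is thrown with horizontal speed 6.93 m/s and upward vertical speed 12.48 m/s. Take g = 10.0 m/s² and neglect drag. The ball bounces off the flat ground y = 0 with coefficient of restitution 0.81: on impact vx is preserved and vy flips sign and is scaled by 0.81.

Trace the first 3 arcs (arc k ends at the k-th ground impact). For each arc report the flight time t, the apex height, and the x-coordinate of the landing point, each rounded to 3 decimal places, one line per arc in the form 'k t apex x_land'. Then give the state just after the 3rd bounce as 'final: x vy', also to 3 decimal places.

Arc 1: start y=17.550, vy=12.480 → t=3.499, apex=25.338, x_land=24.249, impact vy=-22.511
  bounce: vy ← 0.81·22.511 = 18.234
Arc 2: start y=0.000, vy=18.234 → t=3.647, apex=16.624, x_land=49.521, impact vy=-18.234
  bounce: vy ← 0.81·18.234 = 14.770
Arc 3: start y=0.000, vy=14.770 → t=2.954, apex=10.907, x_land=69.992, impact vy=-14.770
  bounce: vy ← 0.81·14.770 = 11.963

1 3.499 25.338 24.249
2 3.647 16.624 49.521
3 2.954 10.907 69.992
final: 69.992 11.963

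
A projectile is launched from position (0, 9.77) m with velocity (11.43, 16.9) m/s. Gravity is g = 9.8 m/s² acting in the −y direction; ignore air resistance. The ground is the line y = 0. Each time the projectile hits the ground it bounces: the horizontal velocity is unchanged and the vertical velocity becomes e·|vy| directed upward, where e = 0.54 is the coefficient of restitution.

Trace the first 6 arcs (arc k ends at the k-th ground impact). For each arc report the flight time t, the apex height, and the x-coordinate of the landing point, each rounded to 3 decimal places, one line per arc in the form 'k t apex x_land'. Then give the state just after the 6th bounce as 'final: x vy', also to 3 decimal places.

1 3.953 24.342 45.187
2 2.407 7.098 72.700
3 1.300 2.070 87.558
4 0.702 0.604 95.581
5 0.379 0.176 99.913
6 0.205 0.051 102.253
final: 102.253 0.542

Arc 1: start y=9.770, vy=16.900 → t=3.953, apex=24.342, x_land=45.187, impact vy=-21.843
  bounce: vy ← 0.54·21.843 = 11.795
Arc 2: start y=0.000, vy=11.795 → t=2.407, apex=7.098, x_land=72.700, impact vy=-11.795
  bounce: vy ← 0.54·11.795 = 6.369
Arc 3: start y=0.000, vy=6.369 → t=1.300, apex=2.070, x_land=87.558, impact vy=-6.369
  bounce: vy ← 0.54·6.369 = 3.439
Arc 4: start y=0.000, vy=3.439 → t=0.702, apex=0.604, x_land=95.581, impact vy=-3.439
  bounce: vy ← 0.54·3.439 = 1.857
Arc 5: start y=0.000, vy=1.857 → t=0.379, apex=0.176, x_land=99.913, impact vy=-1.857
  bounce: vy ← 0.54·1.857 = 1.003
Arc 6: start y=0.000, vy=1.003 → t=0.205, apex=0.051, x_land=102.253, impact vy=-1.003
  bounce: vy ← 0.54·1.003 = 0.542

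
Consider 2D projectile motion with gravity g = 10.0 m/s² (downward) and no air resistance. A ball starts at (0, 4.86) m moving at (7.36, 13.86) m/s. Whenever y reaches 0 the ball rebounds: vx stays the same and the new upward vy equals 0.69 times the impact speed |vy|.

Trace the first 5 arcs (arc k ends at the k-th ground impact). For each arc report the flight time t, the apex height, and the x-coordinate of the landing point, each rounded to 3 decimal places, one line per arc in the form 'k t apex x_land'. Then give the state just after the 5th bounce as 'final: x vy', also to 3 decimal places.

Arc 1: start y=4.860, vy=13.860 → t=3.087, apex=14.465, x_land=22.719, impact vy=-17.009
  bounce: vy ← 0.69·17.009 = 11.736
Arc 2: start y=0.000, vy=11.736 → t=2.347, apex=6.887, x_land=39.995, impact vy=-11.736
  bounce: vy ← 0.69·11.736 = 8.098
Arc 3: start y=0.000, vy=8.098 → t=1.620, apex=3.279, x_land=51.915, impact vy=-8.098
  bounce: vy ← 0.69·8.098 = 5.588
Arc 4: start y=0.000, vy=5.588 → t=1.118, apex=1.561, x_land=60.140, impact vy=-5.588
  bounce: vy ← 0.69·5.588 = 3.855
Arc 5: start y=0.000, vy=3.855 → t=0.771, apex=0.743, x_land=65.815, impact vy=-3.855
  bounce: vy ← 0.69·3.855 = 2.660

1 3.087 14.465 22.719
2 2.347 6.887 39.995
3 1.620 3.279 51.915
4 1.118 1.561 60.140
5 0.771 0.743 65.815
final: 65.815 2.660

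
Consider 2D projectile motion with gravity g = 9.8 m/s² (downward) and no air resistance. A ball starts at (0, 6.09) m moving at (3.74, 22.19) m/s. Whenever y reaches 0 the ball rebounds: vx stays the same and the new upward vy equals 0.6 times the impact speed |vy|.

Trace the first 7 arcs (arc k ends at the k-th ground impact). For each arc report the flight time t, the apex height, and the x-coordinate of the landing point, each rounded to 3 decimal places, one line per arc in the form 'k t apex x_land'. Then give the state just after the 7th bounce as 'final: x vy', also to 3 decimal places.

Arc 1: start y=6.090, vy=22.190 → t=4.788, apex=31.212, x_land=17.908, impact vy=-24.734
  bounce: vy ← 0.6·24.734 = 14.840
Arc 2: start y=0.000, vy=14.840 → t=3.029, apex=11.236, x_land=29.235, impact vy=-14.840
  bounce: vy ← 0.6·14.840 = 8.904
Arc 3: start y=0.000, vy=8.904 → t=1.817, apex=4.045, x_land=36.031, impact vy=-8.904
  bounce: vy ← 0.6·8.904 = 5.342
Arc 4: start y=0.000, vy=5.342 → t=1.090, apex=1.456, x_land=40.109, impact vy=-5.342
  bounce: vy ← 0.6·5.342 = 3.205
Arc 5: start y=0.000, vy=3.205 → t=0.654, apex=0.524, x_land=42.555, impact vy=-3.205
  bounce: vy ← 0.6·3.205 = 1.923
Arc 6: start y=0.000, vy=1.923 → t=0.393, apex=0.189, x_land=44.023, impact vy=-1.923
  bounce: vy ← 0.6·1.923 = 1.154
Arc 7: start y=0.000, vy=1.154 → t=0.236, apex=0.068, x_land=44.904, impact vy=-1.154
  bounce: vy ← 0.6·1.154 = 0.692

1 4.788 31.212 17.908
2 3.029 11.236 29.235
3 1.817 4.045 36.031
4 1.090 1.456 40.109
5 0.654 0.524 42.555
6 0.393 0.189 44.023
7 0.236 0.068 44.904
final: 44.904 0.692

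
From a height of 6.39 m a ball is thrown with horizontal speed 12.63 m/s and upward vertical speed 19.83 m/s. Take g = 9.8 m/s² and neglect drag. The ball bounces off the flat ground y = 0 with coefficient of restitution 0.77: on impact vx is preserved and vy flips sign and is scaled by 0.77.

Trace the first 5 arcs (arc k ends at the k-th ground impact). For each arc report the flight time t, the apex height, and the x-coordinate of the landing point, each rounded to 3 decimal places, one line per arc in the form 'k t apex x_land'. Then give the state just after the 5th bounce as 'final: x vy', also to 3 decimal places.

Arc 1: start y=6.390, vy=19.830 → t=4.347, apex=26.453, x_land=54.902, impact vy=-22.770
  bounce: vy ← 0.77·22.770 = 17.533
Arc 2: start y=0.000, vy=17.533 → t=3.578, apex=15.684, x_land=100.094, impact vy=-17.533
  bounce: vy ← 0.77·17.533 = 13.500
Arc 3: start y=0.000, vy=13.500 → t=2.755, apex=9.299, x_land=134.892, impact vy=-13.500
  bounce: vy ← 0.77·13.500 = 10.395
Arc 4: start y=0.000, vy=10.395 → t=2.121, apex=5.513, x_land=161.686, impact vy=-10.395
  bounce: vy ← 0.77·10.395 = 8.004
Arc 5: start y=0.000, vy=8.004 → t=1.634, apex=3.269, x_land=182.317, impact vy=-8.004
  bounce: vy ← 0.77·8.004 = 6.163

1 4.347 26.453 54.902
2 3.578 15.684 100.094
3 2.755 9.299 134.892
4 2.121 5.513 161.686
5 1.634 3.269 182.317
final: 182.317 6.163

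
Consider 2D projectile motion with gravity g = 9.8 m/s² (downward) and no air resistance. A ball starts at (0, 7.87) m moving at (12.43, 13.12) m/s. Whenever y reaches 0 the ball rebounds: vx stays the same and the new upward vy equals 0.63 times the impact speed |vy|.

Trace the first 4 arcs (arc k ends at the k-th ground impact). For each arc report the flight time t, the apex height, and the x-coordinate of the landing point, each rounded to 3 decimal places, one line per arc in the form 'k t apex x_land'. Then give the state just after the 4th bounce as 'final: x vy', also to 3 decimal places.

Arc 1: start y=7.870, vy=13.120 → t=3.182, apex=16.652, x_land=39.556, impact vy=-18.066
  bounce: vy ← 0.63·18.066 = 11.382
Arc 2: start y=0.000, vy=11.382 → t=2.323, apex=6.609, x_land=68.428, impact vy=-11.382
  bounce: vy ← 0.63·11.382 = 7.170
Arc 3: start y=0.000, vy=7.170 → t=1.463, apex=2.623, x_land=86.617, impact vy=-7.170
  bounce: vy ← 0.63·7.170 = 4.517
Arc 4: start y=0.000, vy=4.517 → t=0.922, apex=1.041, x_land=98.077, impact vy=-4.517
  bounce: vy ← 0.63·4.517 = 2.846

1 3.182 16.652 39.556
2 2.323 6.609 68.428
3 1.463 2.623 86.617
4 0.922 1.041 98.077
final: 98.077 2.846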